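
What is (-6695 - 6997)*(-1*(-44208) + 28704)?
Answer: -998311104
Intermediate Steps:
(-6695 - 6997)*(-1*(-44208) + 28704) = -13692*(44208 + 28704) = -13692*72912 = -998311104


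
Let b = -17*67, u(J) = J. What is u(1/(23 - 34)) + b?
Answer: -12530/11 ≈ -1139.1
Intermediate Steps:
b = -1139
u(1/(23 - 34)) + b = 1/(23 - 34) - 1139 = 1/(-11) - 1139 = -1/11 - 1139 = -12530/11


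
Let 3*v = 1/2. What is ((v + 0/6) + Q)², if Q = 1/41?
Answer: 2209/60516 ≈ 0.036503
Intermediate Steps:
v = ⅙ (v = (⅓)/2 = (⅓)*(½) = ⅙ ≈ 0.16667)
Q = 1/41 ≈ 0.024390
((v + 0/6) + Q)² = ((⅙ + 0/6) + 1/41)² = ((⅙ + 0*(⅙)) + 1/41)² = ((⅙ + 0) + 1/41)² = (⅙ + 1/41)² = (47/246)² = 2209/60516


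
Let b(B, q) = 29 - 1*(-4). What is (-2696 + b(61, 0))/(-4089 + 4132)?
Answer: -2663/43 ≈ -61.930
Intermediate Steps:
b(B, q) = 33 (b(B, q) = 29 + 4 = 33)
(-2696 + b(61, 0))/(-4089 + 4132) = (-2696 + 33)/(-4089 + 4132) = -2663/43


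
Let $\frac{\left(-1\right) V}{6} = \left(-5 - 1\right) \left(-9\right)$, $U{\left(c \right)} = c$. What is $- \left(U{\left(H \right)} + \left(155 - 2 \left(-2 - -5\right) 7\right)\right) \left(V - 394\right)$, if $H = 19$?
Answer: $94776$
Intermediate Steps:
$V = -324$ ($V = - 6 \left(-5 - 1\right) \left(-9\right) = - 6 \left(\left(-6\right) \left(-9\right)\right) = \left(-6\right) 54 = -324$)
$- \left(U{\left(H \right)} + \left(155 - 2 \left(-2 - -5\right) 7\right)\right) \left(V - 394\right) = - \left(19 + \left(155 - 2 \left(-2 - -5\right) 7\right)\right) \left(-324 - 394\right) = - \left(19 + \left(155 - 2 \left(-2 + 5\right) 7\right)\right) \left(-718\right) = - \left(19 + \left(155 - 2 \cdot 3 \cdot 7\right)\right) \left(-718\right) = - \left(19 + \left(155 - 6 \cdot 7\right)\right) \left(-718\right) = - \left(19 + \left(155 - 42\right)\right) \left(-718\right) = - \left(19 + 113\right) \left(-718\right) = - 132 \left(-718\right) = \left(-1\right) \left(-94776\right) = 94776$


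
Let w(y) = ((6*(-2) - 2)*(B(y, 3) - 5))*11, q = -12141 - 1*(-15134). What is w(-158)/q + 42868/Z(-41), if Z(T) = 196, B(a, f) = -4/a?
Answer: 362424011/1655129 ≈ 218.97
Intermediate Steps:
q = 2993 (q = -12141 + 15134 = 2993)
w(y) = 770 + 616/y (w(y) = ((6*(-2) - 2)*(-4/y - 5))*11 = ((-12 - 2)*(-5 - 4/y))*11 = -14*(-5 - 4/y)*11 = (70 + 56/y)*11 = 770 + 616/y)
w(-158)/q + 42868/Z(-41) = (770 + 616/(-158))/2993 + 42868/196 = (770 + 616*(-1/158))*(1/2993) + 42868*(1/196) = (770 - 308/79)*(1/2993) + 1531/7 = (60522/79)*(1/2993) + 1531/7 = 60522/236447 + 1531/7 = 362424011/1655129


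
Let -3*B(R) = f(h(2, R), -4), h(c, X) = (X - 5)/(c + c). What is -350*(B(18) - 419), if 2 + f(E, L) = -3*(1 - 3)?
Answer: 441350/3 ≈ 1.4712e+5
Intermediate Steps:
h(c, X) = (-5 + X)/(2*c) (h(c, X) = (-5 + X)/((2*c)) = (-5 + X)*(1/(2*c)) = (-5 + X)/(2*c))
f(E, L) = 4 (f(E, L) = -2 - 3*(1 - 3) = -2 - 3*(-2) = -2 + 6 = 4)
B(R) = -4/3 (B(R) = -1/3*4 = -4/3)
-350*(B(18) - 419) = -350*(-4/3 - 419) = -350*(-1261/3) = 441350/3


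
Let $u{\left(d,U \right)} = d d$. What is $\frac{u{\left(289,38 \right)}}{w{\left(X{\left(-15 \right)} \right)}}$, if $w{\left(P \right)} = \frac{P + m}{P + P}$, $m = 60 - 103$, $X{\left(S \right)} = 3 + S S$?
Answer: $\frac{38085576}{185} \approx 2.0587 \cdot 10^{5}$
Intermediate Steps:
$X{\left(S \right)} = 3 + S^{2}$
$m = -43$ ($m = 60 - 103 = -43$)
$u{\left(d,U \right)} = d^{2}$
$w{\left(P \right)} = \frac{-43 + P}{2 P}$ ($w{\left(P \right)} = \frac{P - 43}{P + P} = \frac{-43 + P}{2 P}$)
$\frac{u{\left(289,38 \right)}}{w{\left(X{\left(-15 \right)} \right)}} = \frac{289^{2}}{\frac{1}{2} \frac{1}{3 + \left(-15\right)^{2}} \left(-43 + \left(3 + \left(-15\right)^{2}\right)\right)} = \frac{83521}{\frac{1}{2} \frac{1}{3 + 225} \left(-43 + \left(3 + 225\right)\right)} = \frac{83521}{\frac{1}{2} \cdot \frac{1}{228} \left(-43 + 228\right)} = \frac{83521}{\frac{1}{2} \cdot \frac{1}{228} \cdot 185} = \frac{83521}{\frac{185}{456}} = 83521 \cdot \frac{456}{185} = \frac{38085576}{185}$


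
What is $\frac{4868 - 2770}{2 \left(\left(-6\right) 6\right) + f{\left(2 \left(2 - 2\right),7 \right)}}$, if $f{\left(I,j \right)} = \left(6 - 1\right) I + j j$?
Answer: $- \frac{2098}{23} \approx -91.217$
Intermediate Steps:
$f{\left(I,j \right)} = j^{2} + 5 I$ ($f{\left(I,j \right)} = \left(6 - 1\right) I + j^{2} = 5 I + j^{2} = j^{2} + 5 I$)
$\frac{4868 - 2770}{2 \left(\left(-6\right) 6\right) + f{\left(2 \left(2 - 2\right),7 \right)}} = \frac{4868 - 2770}{2 \left(\left(-6\right) 6\right) + \left(7^{2} + 5 \cdot 2 \left(2 - 2\right)\right)} = \frac{4868 - 2770}{2 \left(-36\right) + \left(49 + 5 \cdot 2 \cdot 0\right)} = \frac{2098}{-72 + \left(49 + 5 \cdot 0\right)} = \frac{2098}{-72 + \left(49 + 0\right)} = \frac{2098}{-72 + 49} = \frac{2098}{-23} = 2098 \left(- \frac{1}{23}\right) = - \frac{2098}{23}$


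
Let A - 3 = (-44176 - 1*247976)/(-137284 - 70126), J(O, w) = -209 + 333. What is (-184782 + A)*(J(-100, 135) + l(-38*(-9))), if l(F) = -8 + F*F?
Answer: -64100832078072/2963 ≈ -2.1634e+10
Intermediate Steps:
J(O, w) = 124
l(F) = -8 + F²
A = 65313/14815 (A = 3 + (-44176 - 1*247976)/(-137284 - 70126) = 3 + (-44176 - 247976)/(-207410) = 3 - 292152*(-1/207410) = 3 + 20868/14815 = 65313/14815 ≈ 4.4086)
(-184782 + A)*(J(-100, 135) + l(-38*(-9))) = (-184782 + 65313/14815)*(124 + (-8 + (-38*(-9))²)) = -2737480017*(124 + (-8 + 342²))/14815 = -2737480017*(124 + (-8 + 116964))/14815 = -2737480017*(124 + 116956)/14815 = -2737480017/14815*117080 = -64100832078072/2963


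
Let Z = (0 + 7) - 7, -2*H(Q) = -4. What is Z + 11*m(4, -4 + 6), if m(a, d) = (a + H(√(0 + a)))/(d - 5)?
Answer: -22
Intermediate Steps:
H(Q) = 2 (H(Q) = -½*(-4) = 2)
Z = 0 (Z = 7 - 7 = 0)
m(a, d) = (2 + a)/(-5 + d) (m(a, d) = (a + 2)/(d - 5) = (2 + a)/(-5 + d))
Z + 11*m(4, -4 + 6) = 0 + 11*((2 + 4)/(-5 + (-4 + 6))) = 0 + 11*(6/(-5 + 2)) = 0 + 11*(6/(-3)) = 0 + 11*(-⅓*6) = 0 + 11*(-2) = 0 - 22 = -22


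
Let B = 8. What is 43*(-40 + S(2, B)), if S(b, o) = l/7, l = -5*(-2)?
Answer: -11610/7 ≈ -1658.6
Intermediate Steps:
l = 10
S(b, o) = 10/7
43*(-40 + S(2, B)) = 43*(-40 + 10/7) = 43*(-270/7) = -11610/7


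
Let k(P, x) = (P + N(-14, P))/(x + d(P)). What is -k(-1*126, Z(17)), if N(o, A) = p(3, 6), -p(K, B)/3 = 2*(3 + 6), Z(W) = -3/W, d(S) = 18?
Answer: 1020/101 ≈ 10.099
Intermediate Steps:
p(K, B) = -54 (p(K, B) = -6*(3 + 6) = -6*9 = -3*18 = -54)
N(o, A) = -54
k(P, x) = (-54 + P)/(18 + x) (k(P, x) = (P - 54)/(x + 18) = (-54 + P)/(18 + x))
-k(-1*126, Z(17)) = -(-54 - 1*126)/(18 - 3/17) = -(-54 - 126)/(18 - 3*1/17) = -(-180)/(18 - 3/17) = -(-180)/303/17 = -17*(-180)/303 = -1*(-1020/101) = 1020/101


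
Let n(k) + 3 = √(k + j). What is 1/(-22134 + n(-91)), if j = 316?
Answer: -1/22122 ≈ -4.5204e-5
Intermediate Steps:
n(k) = -3 + √(316 + k) (n(k) = -3 + √(k + 316) = -3 + √(316 + k))
1/(-22134 + n(-91)) = 1/(-22134 + (-3 + √(316 - 91))) = 1/(-22134 + (-3 + √225)) = 1/(-22134 + (-3 + 15)) = 1/(-22134 + 12) = 1/(-22122) = -1/22122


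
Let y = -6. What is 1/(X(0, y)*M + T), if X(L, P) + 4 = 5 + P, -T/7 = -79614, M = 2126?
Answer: 1/546668 ≈ 1.8293e-6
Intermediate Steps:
T = 557298 (T = -7*(-79614) = 557298)
X(L, P) = 1 + P (X(L, P) = -4 + (5 + P) = 1 + P)
1/(X(0, y)*M + T) = 1/((1 - 6)*2126 + 557298) = 1/(-5*2126 + 557298) = 1/(-10630 + 557298) = 1/546668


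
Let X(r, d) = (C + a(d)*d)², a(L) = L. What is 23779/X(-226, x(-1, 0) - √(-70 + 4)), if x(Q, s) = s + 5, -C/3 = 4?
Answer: 23779/(12 - (5 - I*√66)²)² ≈ -1.0183 - 2.313*I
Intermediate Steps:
C = -12 (C = -3*4 = -12)
x(Q, s) = 5 + s
X(r, d) = (-12 + d²)² (X(r, d) = (-12 + d*d)² = (-12 + d²)²)
23779/X(-226, x(-1, 0) - √(-70 + 4)) = 23779/((-12 + ((5 + 0) - √(-70 + 4))²)²) = 23779/((-12 + (5 - √(-66))²)²) = 23779/((-12 + (5 - I*√66)²)²) = 23779/(-12 + (5 - I*√66)²)²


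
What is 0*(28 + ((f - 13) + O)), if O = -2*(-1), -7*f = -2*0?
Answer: 0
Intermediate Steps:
f = 0 (f = -(-2)*0/7 = -⅐*0 = 0)
O = 2
0*(28 + ((f - 13) + O)) = 0*(28 + ((0 - 13) + 2)) = 0*(28 + (-13 + 2)) = 0*(28 - 11) = 0*17 = 0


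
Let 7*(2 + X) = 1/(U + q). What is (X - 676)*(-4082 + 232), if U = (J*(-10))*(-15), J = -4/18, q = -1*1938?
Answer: 7718657925/2957 ≈ 2.6103e+6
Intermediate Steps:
q = -1938
J = -2/9 (J = -4*1/18 = -2/9 ≈ -0.22222)
U = -100/3 (U = -2/9*(-10)*(-15) = (20/9)*(-15) = -100/3 ≈ -33.333)
X = -82799/41398 (X = -2 + 1/(7*(-100/3 - 1938)) = -2 + 1/(7*(-5914/3)) = -2 + (1/7)*(-3/5914) = -2 - 3/41398 = -82799/41398 ≈ -2.0001)
(X - 676)*(-4082 + 232) = (-82799/41398 - 676)*(-4082 + 232) = -28067847/41398*(-3850) = 7718657925/2957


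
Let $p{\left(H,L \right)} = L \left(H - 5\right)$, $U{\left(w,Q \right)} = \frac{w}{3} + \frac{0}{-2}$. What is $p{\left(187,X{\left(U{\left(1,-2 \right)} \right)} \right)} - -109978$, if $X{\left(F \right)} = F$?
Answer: $\frac{330116}{3} \approx 1.1004 \cdot 10^{5}$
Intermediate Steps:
$U{\left(w,Q \right)} = \frac{w}{3}$ ($U{\left(w,Q \right)} = w \frac{1}{3} + 0 \left(- \frac{1}{2}\right) = \frac{w}{3} + 0 = \frac{w}{3}$)
$p{\left(H,L \right)} = L \left(-5 + H\right)$
$p{\left(187,X{\left(U{\left(1,-2 \right)} \right)} \right)} - -109978 = \frac{1}{3} \cdot 1 \left(-5 + 187\right) - -109978 = \frac{1}{3} \cdot 182 + 109978 = \frac{182}{3} + 109978 = \frac{330116}{3}$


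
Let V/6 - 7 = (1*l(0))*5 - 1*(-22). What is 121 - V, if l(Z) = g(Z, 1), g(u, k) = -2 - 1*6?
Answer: 187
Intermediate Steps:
g(u, k) = -8 (g(u, k) = -2 - 6 = -8)
l(Z) = -8
V = -66 (V = 42 + 6*((1*(-8))*5 - 1*(-22)) = 42 + 6*(-8*5 + 22) = 42 + 6*(-40 + 22) = 42 + 6*(-18) = 42 - 108 = -66)
121 - V = 121 - 1*(-66) = 121 + 66 = 187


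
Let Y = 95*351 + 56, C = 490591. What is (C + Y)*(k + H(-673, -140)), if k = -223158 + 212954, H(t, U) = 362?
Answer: -5157129264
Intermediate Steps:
Y = 33401 (Y = 33345 + 56 = 33401)
k = -10204
(C + Y)*(k + H(-673, -140)) = (490591 + 33401)*(-10204 + 362) = 523992*(-9842) = -5157129264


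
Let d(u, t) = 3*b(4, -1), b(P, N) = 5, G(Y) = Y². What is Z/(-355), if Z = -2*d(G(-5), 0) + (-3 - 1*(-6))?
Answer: 27/355 ≈ 0.076056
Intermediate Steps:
d(u, t) = 15 (d(u, t) = 3*5 = 15)
Z = -27 (Z = -2*15 + (-3 - 1*(-6)) = -30 + (-3 + 6) = -30 + 3 = -27)
Z/(-355) = -27/(-355) = -27*(-1/355) = 27/355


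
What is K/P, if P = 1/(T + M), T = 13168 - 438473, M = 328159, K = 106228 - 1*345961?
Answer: 23289102018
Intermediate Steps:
K = -239733 (K = 106228 - 345961 = -239733)
T = -425305
P = -1/97146 (P = 1/(-425305 + 328159) = 1/(-97146) = -1/97146 ≈ -1.0294e-5)
K/P = -239733/(-1/97146) = -239733*(-97146) = 23289102018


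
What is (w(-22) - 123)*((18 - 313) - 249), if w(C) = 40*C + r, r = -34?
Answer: 564128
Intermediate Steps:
w(C) = -34 + 40*C (w(C) = 40*C - 34 = -34 + 40*C)
(w(-22) - 123)*((18 - 313) - 249) = ((-34 + 40*(-22)) - 123)*((18 - 313) - 249) = ((-34 - 880) - 123)*(-295 - 249) = (-914 - 123)*(-544) = -1037*(-544) = 564128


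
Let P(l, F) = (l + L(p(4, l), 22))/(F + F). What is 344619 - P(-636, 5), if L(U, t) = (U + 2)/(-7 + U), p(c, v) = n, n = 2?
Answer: 8617067/25 ≈ 3.4468e+5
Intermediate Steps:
p(c, v) = 2
L(U, t) = (2 + U)/(-7 + U)
P(l, F) = (-⅘ + l)/(2*F) (P(l, F) = (l + (2 + 2)/(-7 + 2))/(F + F) = (l + 4/(-5))/((2*F)) = (l - ⅕*4)*(1/(2*F)) = (l - ⅘)*(1/(2*F)) = (-⅘ + l)*(1/(2*F)) = (-⅘ + l)/(2*F))
344619 - P(-636, 5) = 344619 - (-4 + 5*(-636))/(10*5) = 344619 - (-4 - 3180)/(10*5) = 344619 - (-3184)/(10*5) = 344619 - 1*(-1592/25) = 344619 + 1592/25 = 8617067/25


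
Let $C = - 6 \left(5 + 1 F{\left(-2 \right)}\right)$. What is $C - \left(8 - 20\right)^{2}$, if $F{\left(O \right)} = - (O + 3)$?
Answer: $-168$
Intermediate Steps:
$F{\left(O \right)} = -3 - O$ ($F{\left(O \right)} = - (3 + O) = -3 - O$)
$C = -24$ ($C = - 6 \left(5 + 1 \left(-3 - -2\right)\right) = - 6 \left(5 + 1 \left(-3 + 2\right)\right) = - 6 \left(5 + 1 \left(-1\right)\right) = - 6 \left(5 - 1\right) = \left(-6\right) 4 = -24$)
$C - \left(8 - 20\right)^{2} = -24 - \left(8 - 20\right)^{2} = -24 - \left(-12\right)^{2} = -24 - 144 = -168$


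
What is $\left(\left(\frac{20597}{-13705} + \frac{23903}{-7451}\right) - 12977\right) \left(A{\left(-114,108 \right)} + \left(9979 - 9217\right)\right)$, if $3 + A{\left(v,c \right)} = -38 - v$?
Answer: $- \frac{221381847751799}{20423191} \approx -1.084 \cdot 10^{7}$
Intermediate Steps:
$A{\left(v,c \right)} = -41 - v$ ($A{\left(v,c \right)} = -3 - \left(38 + v\right) = -41 - v$)
$\left(\left(\frac{20597}{-13705} + \frac{23903}{-7451}\right) - 12977\right) \left(A{\left(-114,108 \right)} + \left(9979 - 9217\right)\right) = \left(\left(\frac{20597}{-13705} + \frac{23903}{-7451}\right) - 12977\right) \left(\left(-41 - -114\right) + \left(9979 - 9217\right)\right) = \left(\left(20597 \left(- \frac{1}{13705}\right) + 23903 \left(- \frac{1}{7451}\right)\right) - 12977\right) \left(\left(-41 + 114\right) + \left(9979 - 9217\right)\right) = \left(\left(- \frac{20597}{13705} - \frac{23903}{7451}\right) - 12977\right) \left(73 + 762\right) = \left(- \frac{481058862}{102115955} - 12977\right) 835 = \left(- \frac{1325639806897}{102115955}\right) 835 = - \frac{221381847751799}{20423191}$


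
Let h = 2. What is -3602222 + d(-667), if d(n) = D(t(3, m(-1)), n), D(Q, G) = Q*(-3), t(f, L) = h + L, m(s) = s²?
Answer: -3602231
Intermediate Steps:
t(f, L) = 2 + L
D(Q, G) = -3*Q
d(n) = -9 (d(n) = -3*(2 + (-1)²) = -3*(2 + 1) = -3*3 = -9)
-3602222 + d(-667) = -3602222 - 9 = -3602231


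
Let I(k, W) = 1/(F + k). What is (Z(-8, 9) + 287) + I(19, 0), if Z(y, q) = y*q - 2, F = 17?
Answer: 7669/36 ≈ 213.03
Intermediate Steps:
I(k, W) = 1/(17 + k)
Z(y, q) = -2 + q*y (Z(y, q) = q*y - 2 = -2 + q*y)
(Z(-8, 9) + 287) + I(19, 0) = ((-2 + 9*(-8)) + 287) + 1/(17 + 19) = ((-2 - 72) + 287) + 1/36 = (-74 + 287) + 1/36 = 213 + 1/36 = 7669/36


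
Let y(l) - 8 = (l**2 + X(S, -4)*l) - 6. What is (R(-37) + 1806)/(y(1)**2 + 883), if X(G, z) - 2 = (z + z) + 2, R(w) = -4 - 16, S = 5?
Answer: 893/442 ≈ 2.0204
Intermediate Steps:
R(w) = -20
X(G, z) = 4 + 2*z (X(G, z) = 2 + ((z + z) + 2) = 2 + (2*z + 2) = 2 + (2 + 2*z) = 4 + 2*z)
y(l) = 2 + l**2 - 4*l (y(l) = 8 + ((l**2 + (4 + 2*(-4))*l) - 6) = 8 + ((l**2 + (4 - 8)*l) - 6) = 8 + ((l**2 - 4*l) - 6) = 8 + (-6 + l**2 - 4*l) = 2 + l**2 - 4*l)
(R(-37) + 1806)/(y(1)**2 + 883) = (-20 + 1806)/((2 + 1**2 - 4*1)**2 + 883) = 1786/((2 + 1 - 4)**2 + 883) = 1786/((-1)**2 + 883) = 1786/(1 + 883) = 1786/884 = 1786*(1/884) = 893/442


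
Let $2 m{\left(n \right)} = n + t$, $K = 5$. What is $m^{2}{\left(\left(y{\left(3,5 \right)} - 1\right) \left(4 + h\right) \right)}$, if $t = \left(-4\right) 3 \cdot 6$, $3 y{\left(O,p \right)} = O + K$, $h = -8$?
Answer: $\frac{13924}{9} \approx 1547.1$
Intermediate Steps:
$y{\left(O,p \right)} = \frac{5}{3} + \frac{O}{3}$ ($y{\left(O,p \right)} = \frac{O + 5}{3} = \frac{5 + O}{3} = \frac{5}{3} + \frac{O}{3}$)
$t = -72$ ($t = \left(-12\right) 6 = -72$)
$m{\left(n \right)} = -36 + \frac{n}{2}$ ($m{\left(n \right)} = \frac{n - 72}{2} = \frac{-72 + n}{2} = -36 + \frac{n}{2}$)
$m^{2}{\left(\left(y{\left(3,5 \right)} - 1\right) \left(4 + h\right) \right)} = \left(-36 + \frac{\left(\left(\frac{5}{3} + \frac{1}{3} \cdot 3\right) - 1\right) \left(4 - 8\right)}{2}\right)^{2} = \left(-36 + \frac{\left(\left(\frac{5}{3} + 1\right) - 1\right) \left(-4\right)}{2}\right)^{2} = \left(-36 + \frac{\left(\frac{8}{3} - 1\right) \left(-4\right)}{2}\right)^{2} = \left(-36 + \frac{\frac{5}{3} \left(-4\right)}{2}\right)^{2} = \left(-36 + \frac{1}{2} \left(- \frac{20}{3}\right)\right)^{2} = \left(-36 - \frac{10}{3}\right)^{2} = \left(- \frac{118}{3}\right)^{2} = \frac{13924}{9}$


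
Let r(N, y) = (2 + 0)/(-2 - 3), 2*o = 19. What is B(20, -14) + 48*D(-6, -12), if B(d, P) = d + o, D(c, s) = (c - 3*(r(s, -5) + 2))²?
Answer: 281411/50 ≈ 5628.2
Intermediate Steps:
o = 19/2 (o = (½)*19 = 19/2 ≈ 9.5000)
r(N, y) = -⅖ (r(N, y) = 2/(-5) = 2*(-⅕) = -⅖)
D(c, s) = (-24/5 + c)² (D(c, s) = (c - 3*(-⅖ + 2))² = (c - 3*8/5)² = (c - 24/5)² = (-24/5 + c)²)
B(d, P) = 19/2 + d (B(d, P) = d + 19/2 = 19/2 + d)
B(20, -14) + 48*D(-6, -12) = (19/2 + 20) + 48*((-24 + 5*(-6))²/25) = 59/2 + 48*((-24 - 30)²/25) = 59/2 + 48*((1/25)*(-54)²) = 59/2 + 48*((1/25)*2916) = 59/2 + 48*(2916/25) = 59/2 + 139968/25 = 281411/50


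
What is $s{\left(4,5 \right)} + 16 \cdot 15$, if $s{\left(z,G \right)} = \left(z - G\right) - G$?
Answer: $234$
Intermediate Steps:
$s{\left(z,G \right)} = z - 2 G$
$s{\left(4,5 \right)} + 16 \cdot 15 = \left(4 - 10\right) + 16 \cdot 15 = \left(4 - 10\right) + 240 = -6 + 240 = 234$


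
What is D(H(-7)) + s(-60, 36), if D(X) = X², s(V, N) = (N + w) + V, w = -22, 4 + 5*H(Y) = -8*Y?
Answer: 1554/25 ≈ 62.160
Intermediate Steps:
H(Y) = -⅘ - 8*Y/5 (H(Y) = -⅘ + (-8*Y)/5 = -⅘ - 8*Y/5)
s(V, N) = -22 + N + V (s(V, N) = (N - 22) + V = (-22 + N) + V = -22 + N + V)
D(H(-7)) + s(-60, 36) = (-⅘ - 8/5*(-7))² + (-22 + 36 - 60) = (-⅘ + 56/5)² - 46 = (52/5)² - 46 = 2704/25 - 46 = 1554/25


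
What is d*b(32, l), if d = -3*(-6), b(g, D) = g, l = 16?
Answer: 576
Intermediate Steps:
d = 18
d*b(32, l) = 18*32 = 576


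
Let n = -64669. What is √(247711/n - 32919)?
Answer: I*√137685896291218/64669 ≈ 181.45*I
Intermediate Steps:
√(247711/n - 32919) = √(247711/(-64669) - 32919) = √(247711*(-1/64669) - 32919) = √(-247711/64669 - 32919) = √(-2129086522/64669) = I*√137685896291218/64669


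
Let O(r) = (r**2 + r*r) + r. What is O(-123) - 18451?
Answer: 11684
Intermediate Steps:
O(r) = r + 2*r**2 (O(r) = (r**2 + r**2) + r = 2*r**2 + r = r + 2*r**2)
O(-123) - 18451 = -123*(1 + 2*(-123)) - 18451 = -123*(1 - 246) - 18451 = -123*(-245) - 18451 = 30135 - 18451 = 11684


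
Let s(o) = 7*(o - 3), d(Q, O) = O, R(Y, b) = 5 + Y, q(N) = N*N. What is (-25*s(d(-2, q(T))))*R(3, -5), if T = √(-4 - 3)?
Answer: 14000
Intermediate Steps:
T = I*√7 (T = √(-7) = I*√7 ≈ 2.6458*I)
q(N) = N²
s(o) = -21 + 7*o (s(o) = 7*(-3 + o) = -21 + 7*o)
(-25*s(d(-2, q(T))))*R(3, -5) = (-25*(-21 + 7*(I*√7)²))*(5 + 3) = -25*(-21 + 7*(-7))*8 = -25*(-21 - 49)*8 = -25*(-70)*8 = 1750*8 = 14000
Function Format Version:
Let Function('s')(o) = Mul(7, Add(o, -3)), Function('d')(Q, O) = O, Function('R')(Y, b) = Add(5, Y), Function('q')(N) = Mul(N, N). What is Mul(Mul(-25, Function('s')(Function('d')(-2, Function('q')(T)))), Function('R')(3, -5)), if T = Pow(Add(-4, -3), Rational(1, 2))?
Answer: 14000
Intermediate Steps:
T = Mul(I, Pow(7, Rational(1, 2))) (T = Pow(-7, Rational(1, 2)) = Mul(I, Pow(7, Rational(1, 2))) ≈ Mul(2.6458, I))
Function('q')(N) = Pow(N, 2)
Function('s')(o) = Add(-21, Mul(7, o)) (Function('s')(o) = Mul(7, Add(-3, o)) = Add(-21, Mul(7, o)))
Mul(Mul(-25, Function('s')(Function('d')(-2, Function('q')(T)))), Function('R')(3, -5)) = Mul(Mul(-25, Add(-21, Mul(7, Pow(Mul(I, Pow(7, Rational(1, 2))), 2)))), Add(5, 3)) = Mul(Mul(-25, Add(-21, Mul(7, -7))), 8) = Mul(Mul(-25, Add(-21, -49)), 8) = Mul(Mul(-25, -70), 8) = Mul(1750, 8) = 14000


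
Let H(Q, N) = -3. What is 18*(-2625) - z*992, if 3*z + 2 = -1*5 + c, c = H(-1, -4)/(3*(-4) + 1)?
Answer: -1485842/33 ≈ -45026.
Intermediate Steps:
c = 3/11 (c = -3/(3*(-4) + 1) = -3/(-12 + 1) = -3/(-11) = -3*(-1/11) = 3/11 ≈ 0.27273)
z = -74/33 (z = -⅔ + (-1*5 + 3/11)/3 = -⅔ + (-5 + 3/11)/3 = -⅔ + (⅓)*(-52/11) = -⅔ - 52/33 = -74/33 ≈ -2.2424)
18*(-2625) - z*992 = 18*(-2625) - (-74)*992/33 = -47250 - 1*(-73408/33) = -47250 + 73408/33 = -1485842/33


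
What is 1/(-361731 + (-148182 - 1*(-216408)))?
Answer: -1/293505 ≈ -3.4071e-6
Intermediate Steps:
1/(-361731 + (-148182 - 1*(-216408))) = 1/(-361731 + (-148182 + 216408)) = 1/(-361731 + 68226) = 1/(-293505) = -1/293505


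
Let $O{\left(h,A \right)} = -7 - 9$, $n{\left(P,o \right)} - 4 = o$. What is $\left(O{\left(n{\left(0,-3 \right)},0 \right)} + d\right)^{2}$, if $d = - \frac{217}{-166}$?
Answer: $\frac{5948721}{27556} \approx 215.88$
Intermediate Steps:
$n{\left(P,o \right)} = 4 + o$
$O{\left(h,A \right)} = -16$
$d = \frac{217}{166}$ ($d = \left(-217\right) \left(- \frac{1}{166}\right) = \frac{217}{166} \approx 1.3072$)
$\left(O{\left(n{\left(0,-3 \right)},0 \right)} + d\right)^{2} = \left(-16 + \frac{217}{166}\right)^{2} = \left(- \frac{2439}{166}\right)^{2} = \frac{5948721}{27556}$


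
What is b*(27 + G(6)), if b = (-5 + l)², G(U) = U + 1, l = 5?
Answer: 0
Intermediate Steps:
G(U) = 1 + U
b = 0 (b = (-5 + 5)² = 0² = 0)
b*(27 + G(6)) = 0*(27 + (1 + 6)) = 0*(27 + 7) = 0*34 = 0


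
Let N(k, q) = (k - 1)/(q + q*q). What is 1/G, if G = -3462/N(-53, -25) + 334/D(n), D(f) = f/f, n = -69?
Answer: 3/116402 ≈ 2.5773e-5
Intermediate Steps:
N(k, q) = (-1 + k)/(q + q²)
D(f) = 1
G = 116402/3 (G = -3462*(-25*(1 - 25)/(-1 - 53)) + 334/1 = -3462/((-1/25*(-54)/(-24))) + 334*1 = -3462/((-1/25*(-1/24)*(-54))) + 334 = -3462/(-9/100) + 334 = -3462*(-100/9) + 334 = 115400/3 + 334 = 116402/3 ≈ 38801.)
1/G = 1/(116402/3) = 3/116402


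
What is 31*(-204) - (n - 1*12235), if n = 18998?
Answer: -13087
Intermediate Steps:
31*(-204) - (n - 1*12235) = 31*(-204) - (18998 - 1*12235) = -6324 - (18998 - 12235) = -6324 - 1*6763 = -6324 - 6763 = -13087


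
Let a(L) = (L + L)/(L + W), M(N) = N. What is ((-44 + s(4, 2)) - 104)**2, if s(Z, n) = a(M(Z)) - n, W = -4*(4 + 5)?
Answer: 361201/16 ≈ 22575.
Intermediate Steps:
W = -36 (W = -4*9 = -36)
a(L) = 2*L/(-36 + L) (a(L) = (L + L)/(L - 36) = (2*L)/(-36 + L) = 2*L/(-36 + L))
s(Z, n) = -n + 2*Z/(-36 + Z) (s(Z, n) = 2*Z/(-36 + Z) - n = -n + 2*Z/(-36 + Z))
((-44 + s(4, 2)) - 104)**2 = ((-44 + (2*4 - 1*2*(-36 + 4))/(-36 + 4)) - 104)**2 = ((-44 + (8 - 1*2*(-32))/(-32)) - 104)**2 = ((-44 - (8 + 64)/32) - 104)**2 = ((-44 - 1/32*72) - 104)**2 = ((-44 - 9/4) - 104)**2 = (-185/4 - 104)**2 = (-601/4)**2 = 361201/16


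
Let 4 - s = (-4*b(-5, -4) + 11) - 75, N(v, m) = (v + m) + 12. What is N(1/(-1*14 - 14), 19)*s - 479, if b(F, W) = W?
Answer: 7918/7 ≈ 1131.1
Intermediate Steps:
N(v, m) = 12 + m + v (N(v, m) = (m + v) + 12 = 12 + m + v)
s = 52 (s = 4 - ((-4*(-4) + 11) - 75) = 4 - ((16 + 11) - 75) = 4 - (27 - 75) = 4 - 1*(-48) = 4 + 48 = 52)
N(1/(-1*14 - 14), 19)*s - 479 = (12 + 19 + 1/(-1*14 - 14))*52 - 479 = (12 + 19 + 1/(-14 - 14))*52 - 479 = (12 + 19 + 1/(-28))*52 - 479 = (12 + 19 - 1/28)*52 - 479 = (867/28)*52 - 479 = 11271/7 - 479 = 7918/7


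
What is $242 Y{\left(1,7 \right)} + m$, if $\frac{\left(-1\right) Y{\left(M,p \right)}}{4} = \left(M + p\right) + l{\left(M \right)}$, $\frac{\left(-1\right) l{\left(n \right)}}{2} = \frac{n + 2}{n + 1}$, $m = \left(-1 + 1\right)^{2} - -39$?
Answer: $-4801$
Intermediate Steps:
$m = 39$ ($m = 0^{2} + 39 = 0 + 39 = 39$)
$l{\left(n \right)} = - \frac{2 \left(2 + n\right)}{1 + n}$ ($l{\left(n \right)} = - 2 \frac{n + 2}{n + 1} = - 2 \frac{2 + n}{1 + n} = - \frac{2 \left(2 + n\right)}{1 + n}$)
$Y{\left(M,p \right)} = - 4 M - 4 p - \frac{8 \left(-2 - M\right)}{1 + M}$ ($Y{\left(M,p \right)} = - 4 \left(\left(M + p\right) + \frac{2 \left(-2 - M\right)}{1 + M}\right) = - 4 \left(M + p + \frac{2 \left(-2 - M\right)}{1 + M}\right) = - 4 M - 4 p - \frac{8 \left(-2 - M\right)}{1 + M}$)
$242 Y{\left(1,7 \right)} + m = 242 \frac{4 \left(4 + 2 \cdot 1 - \left(1 + 1\right) \left(1 + 7\right)\right)}{1 + 1} + 39 = 242 \frac{4 \left(4 + 2 - 2 \cdot 8\right)}{2} + 39 = 242 \cdot 4 \cdot \frac{1}{2} \left(4 + 2 - 16\right) + 39 = 242 \cdot 4 \cdot \frac{1}{2} \left(-10\right) + 39 = 242 \left(-20\right) + 39 = -4840 + 39 = -4801$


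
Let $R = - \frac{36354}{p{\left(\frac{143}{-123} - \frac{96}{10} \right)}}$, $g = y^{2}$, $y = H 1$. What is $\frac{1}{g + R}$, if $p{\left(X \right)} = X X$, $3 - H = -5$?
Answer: $- \frac{43811161}{10946077346} \approx -0.0040025$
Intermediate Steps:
$H = 8$ ($H = 3 - -5 = 3 + 5 = 8$)
$y = 8$ ($y = 8 \cdot 1 = 8$)
$p{\left(X \right)} = X^{2}$
$g = 64$ ($g = 8^{2} = 64$)
$R = - \frac{13749991650}{43811161}$ ($R = - \frac{36354}{\left(\frac{143}{-123} - \frac{96}{10}\right)^{2}} = - \frac{36354}{\left(143 \left(- \frac{1}{123}\right) - \frac{48}{5}\right)^{2}} = - \frac{36354}{\left(- \frac{143}{123} - \frac{48}{5}\right)^{2}} = - \frac{36354}{\left(- \frac{6619}{615}\right)^{2}} = - \frac{36354}{\frac{43811161}{378225}} = \left(-36354\right) \frac{378225}{43811161} = - \frac{13749991650}{43811161} \approx -313.85$)
$\frac{1}{g + R} = \frac{1}{64 - \frac{13749991650}{43811161}} = \frac{1}{- \frac{10946077346}{43811161}} = - \frac{43811161}{10946077346}$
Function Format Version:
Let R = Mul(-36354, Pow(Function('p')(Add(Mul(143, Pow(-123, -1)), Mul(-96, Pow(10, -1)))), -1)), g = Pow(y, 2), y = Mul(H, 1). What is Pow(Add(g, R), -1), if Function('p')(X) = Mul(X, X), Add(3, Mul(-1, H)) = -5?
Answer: Rational(-43811161, 10946077346) ≈ -0.0040025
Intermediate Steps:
H = 8 (H = Add(3, Mul(-1, -5)) = Add(3, 5) = 8)
y = 8 (y = Mul(8, 1) = 8)
Function('p')(X) = Pow(X, 2)
g = 64 (g = Pow(8, 2) = 64)
R = Rational(-13749991650, 43811161) (R = Mul(-36354, Pow(Pow(Add(Mul(143, Pow(-123, -1)), Mul(-96, Pow(10, -1))), 2), -1)) = Mul(-36354, Pow(Pow(Add(Mul(143, Rational(-1, 123)), Mul(-96, Rational(1, 10))), 2), -1)) = Mul(-36354, Pow(Pow(Add(Rational(-143, 123), Rational(-48, 5)), 2), -1)) = Mul(-36354, Pow(Pow(Rational(-6619, 615), 2), -1)) = Mul(-36354, Pow(Rational(43811161, 378225), -1)) = Mul(-36354, Rational(378225, 43811161)) = Rational(-13749991650, 43811161) ≈ -313.85)
Pow(Add(g, R), -1) = Pow(Add(64, Rational(-13749991650, 43811161)), -1) = Pow(Rational(-10946077346, 43811161), -1) = Rational(-43811161, 10946077346)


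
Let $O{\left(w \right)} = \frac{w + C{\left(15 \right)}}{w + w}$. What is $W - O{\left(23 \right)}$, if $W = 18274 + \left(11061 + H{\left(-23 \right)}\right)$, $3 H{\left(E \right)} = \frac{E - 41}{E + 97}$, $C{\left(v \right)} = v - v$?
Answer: $\frac{6512195}{222} \approx 29334.0$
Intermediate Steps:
$C{\left(v \right)} = 0$
$O{\left(w \right)} = \frac{1}{2}$ ($O{\left(w \right)} = \frac{w + 0}{w + w} = \frac{w}{2 w} = w \frac{1}{2 w} = \frac{1}{2}$)
$H{\left(E \right)} = \frac{-41 + E}{3 \left(97 + E\right)}$ ($H{\left(E \right)} = \frac{\left(E - 41\right) \frac{1}{E + 97}}{3} = \frac{\left(-41 + E\right) \frac{1}{97 + E}}{3} = \frac{\frac{1}{97 + E} \left(-41 + E\right)}{3} = \frac{-41 + E}{3 \left(97 + E\right)}$)
$W = \frac{3256153}{111}$ ($W = 18274 + \left(11061 + \frac{-41 - 23}{3 \left(97 - 23\right)}\right) = 18274 + \left(11061 + \frac{1}{3} \cdot \frac{1}{74} \left(-64\right)\right) = 18274 + \left(11061 - \frac{32}{111}\right) = 18274 + \frac{1227739}{111} = \frac{3256153}{111} \approx 29335.0$)
$W - O{\left(23 \right)} = \frac{3256153}{111} - \frac{1}{2} = \frac{6512195}{222}$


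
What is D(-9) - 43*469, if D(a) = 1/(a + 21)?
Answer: -242003/12 ≈ -20167.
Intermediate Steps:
D(a) = 1/(21 + a)
D(-9) - 43*469 = 1/(21 - 9) - 43*469 = 1/12 - 20167 = -242003/12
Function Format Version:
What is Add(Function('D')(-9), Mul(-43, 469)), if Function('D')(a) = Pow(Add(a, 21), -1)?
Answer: Rational(-242003, 12) ≈ -20167.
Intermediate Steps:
Function('D')(a) = Pow(Add(21, a), -1)
Add(Function('D')(-9), Mul(-43, 469)) = Add(Pow(Add(21, -9), -1), Mul(-43, 469)) = Add(Pow(12, -1), -20167) = Add(Rational(1, 12), -20167) = Rational(-242003, 12)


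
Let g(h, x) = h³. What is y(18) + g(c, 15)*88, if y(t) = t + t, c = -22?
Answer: -936988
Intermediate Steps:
y(t) = 2*t
y(18) + g(c, 15)*88 = 2*18 + (-22)³*88 = 36 - 10648*88 = 36 - 937024 = -936988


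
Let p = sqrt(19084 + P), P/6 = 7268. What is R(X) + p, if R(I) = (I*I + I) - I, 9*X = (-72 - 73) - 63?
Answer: 43264/81 + 2*sqrt(15673) ≈ 784.51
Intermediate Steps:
P = 43608 (P = 6*7268 = 43608)
X = -208/9 (X = ((-72 - 73) - 63)/9 = (-145 - 63)/9 = (1/9)*(-208) = -208/9 ≈ -23.111)
R(I) = I**2 (R(I) = (I**2 + I) - I = (I + I**2) - I = I**2)
p = 2*sqrt(15673) (p = sqrt(19084 + 43608) = sqrt(62692) = 2*sqrt(15673) ≈ 250.38)
R(X) + p = (-208/9)**2 + 2*sqrt(15673) = 43264/81 + 2*sqrt(15673)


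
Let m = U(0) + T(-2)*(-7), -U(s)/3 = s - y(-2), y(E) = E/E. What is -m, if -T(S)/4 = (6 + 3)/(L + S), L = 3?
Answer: -255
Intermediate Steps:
y(E) = 1
U(s) = 3 - 3*s (U(s) = -3*(s - 1*1) = -3*(s - 1) = -3*(-1 + s) = 3 - 3*s)
T(S) = -36/(3 + S) (T(S) = -4*(6 + 3)/(3 + S) = -36/(3 + S))
m = 255 (m = (3 - 3*0) - 36/(3 - 2)*(-7) = (3 + 0) - 36/1*(-7) = 3 - 36*1*(-7) = 3 - 36*(-7) = 3 + 252 = 255)
-m = -1*255 = -255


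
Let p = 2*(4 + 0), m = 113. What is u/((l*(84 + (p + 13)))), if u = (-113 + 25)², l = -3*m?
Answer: -7744/35595 ≈ -0.21756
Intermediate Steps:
l = -339 (l = -3*113 = -339)
u = 7744 (u = (-88)² = 7744)
p = 8 (p = 2*4 = 8)
u/((l*(84 + (p + 13)))) = 7744/((-339*(84 + (8 + 13)))) = 7744/((-339*(84 + 21))) = 7744/((-339*105)) = 7744/(-35595) = 7744*(-1/35595) = -7744/35595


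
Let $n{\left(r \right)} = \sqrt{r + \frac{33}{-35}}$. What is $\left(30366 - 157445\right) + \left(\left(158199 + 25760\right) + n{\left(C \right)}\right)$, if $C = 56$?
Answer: $56880 + \frac{\sqrt{67445}}{35} \approx 56887.0$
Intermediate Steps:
$n{\left(r \right)} = \sqrt{- \frac{33}{35} + r}$ ($n{\left(r \right)} = \sqrt{r + 33 \left(- \frac{1}{35}\right)} = \sqrt{r - \frac{33}{35}} = \sqrt{- \frac{33}{35} + r}$)
$\left(30366 - 157445\right) + \left(\left(158199 + 25760\right) + n{\left(C \right)}\right) = \left(30366 - 157445\right) + \left(\left(158199 + 25760\right) + \frac{\sqrt{-1155 + 1225 \cdot 56}}{35}\right) = \left(30366 - 157445\right) + \left(183959 + \frac{\sqrt{-1155 + 68600}}{35}\right) = -127079 + \left(183959 + \frac{\sqrt{67445}}{35}\right) = 56880 + \frac{\sqrt{67445}}{35}$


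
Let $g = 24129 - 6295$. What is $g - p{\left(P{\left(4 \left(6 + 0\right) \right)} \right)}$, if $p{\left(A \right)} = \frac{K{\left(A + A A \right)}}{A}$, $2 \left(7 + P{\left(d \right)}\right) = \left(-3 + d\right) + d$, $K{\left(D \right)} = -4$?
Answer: $\frac{552862}{31} \approx 17834.0$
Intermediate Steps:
$P{\left(d \right)} = - \frac{17}{2} + d$ ($P{\left(d \right)} = -7 + \frac{\left(-3 + d\right) + d}{2} = -7 + \frac{-3 + 2 d}{2} = -7 + \left(- \frac{3}{2} + d\right) = - \frac{17}{2} + d$)
$p{\left(A \right)} = - \frac{4}{A}$
$g = 17834$
$g - p{\left(P{\left(4 \left(6 + 0\right) \right)} \right)} = 17834 - - \frac{4}{- \frac{17}{2} + 4 \left(6 + 0\right)} = 17834 - - \frac{4}{- \frac{17}{2} + 4 \cdot 6} = 17834 - - \frac{4}{- \frac{17}{2} + 24} = 17834 - - \frac{4}{\frac{31}{2}} = 17834 - \left(-4\right) \frac{2}{31} = 17834 - - \frac{8}{31} = 17834 + \frac{8}{31} = \frac{552862}{31}$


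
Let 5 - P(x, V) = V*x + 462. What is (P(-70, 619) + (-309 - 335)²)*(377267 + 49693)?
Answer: 195380738640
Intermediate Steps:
P(x, V) = -457 - V*x (P(x, V) = 5 - (V*x + 462) = 5 - (462 + V*x) = 5 + (-462 - V*x) = -457 - V*x)
(P(-70, 619) + (-309 - 335)²)*(377267 + 49693) = ((-457 - 1*619*(-70)) + (-309 - 335)²)*(377267 + 49693) = ((-457 + 43330) + (-644)²)*426960 = (42873 + 414736)*426960 = 457609*426960 = 195380738640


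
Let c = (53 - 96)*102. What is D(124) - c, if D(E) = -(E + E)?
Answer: 4138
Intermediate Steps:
D(E) = -2*E
c = -4386 (c = -43*102 = -4386)
D(124) - c = -2*124 - 1*(-4386) = -248 + 4386 = 4138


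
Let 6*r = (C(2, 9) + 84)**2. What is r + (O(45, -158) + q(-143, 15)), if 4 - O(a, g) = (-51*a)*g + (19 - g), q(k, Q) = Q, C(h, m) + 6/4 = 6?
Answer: -2891701/8 ≈ -3.6146e+5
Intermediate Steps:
C(h, m) = 9/2 (C(h, m) = -3/2 + 6 = 9/2)
O(a, g) = -15 + g + 51*a*g (O(a, g) = 4 - ((-51*a)*g + (19 - g)) = 4 - (-51*a*g + (19 - g)) = 4 - (19 - g - 51*a*g) = 4 + (-19 + g + 51*a*g) = -15 + g + 51*a*g)
r = 10443/8 (r = (9/2 + 84)**2/6 = (177/2)**2/6 = (1/6)*(31329/4) = 10443/8 ≈ 1305.4)
r + (O(45, -158) + q(-143, 15)) = 10443/8 + ((-15 - 158 + 51*45*(-158)) + 15) = 10443/8 + ((-15 - 158 - 362610) + 15) = 10443/8 + (-362783 + 15) = 10443/8 - 362768 = -2891701/8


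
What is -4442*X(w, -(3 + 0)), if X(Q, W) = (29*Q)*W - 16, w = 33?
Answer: 12824054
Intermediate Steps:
X(Q, W) = -16 + 29*Q*W (X(Q, W) = 29*Q*W - 16 = -16 + 29*Q*W)
-4442*X(w, -(3 + 0)) = -4442*(-16 + 29*33*(-(3 + 0))) = -4442*(-16 + 29*33*(-1*3)) = -4442*(-16 + 29*33*(-3)) = -4442*(-16 - 2871) = -4442*(-2887) = 12824054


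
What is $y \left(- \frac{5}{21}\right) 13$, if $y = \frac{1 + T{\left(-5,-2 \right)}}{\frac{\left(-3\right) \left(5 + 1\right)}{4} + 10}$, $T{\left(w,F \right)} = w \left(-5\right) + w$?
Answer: $- \frac{130}{11} \approx -11.818$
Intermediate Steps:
$T{\left(w,F \right)} = - 4 w$ ($T{\left(w,F \right)} = - 5 w + w = - 4 w$)
$y = \frac{42}{11}$ ($y = \frac{1 - -20}{\frac{\left(-3\right) \left(5 + 1\right)}{4} + 10} = \frac{1 + 20}{\left(-3\right) 6 \cdot \frac{1}{4} + 10} = \frac{21}{\left(-18\right) \frac{1}{4} + 10} = \frac{21}{- \frac{9}{2} + 10} = \frac{21}{\frac{11}{2}} = 21 \cdot \frac{2}{11} = \frac{42}{11} \approx 3.8182$)
$y \left(- \frac{5}{21}\right) 13 = \frac{42 \left(- \frac{5}{21}\right)}{11} \cdot 13 = \frac{42 \left(\left(-5\right) \frac{1}{21}\right)}{11} \cdot 13 = \frac{42}{11} \left(- \frac{5}{21}\right) 13 = \left(- \frac{10}{11}\right) 13 = - \frac{130}{11}$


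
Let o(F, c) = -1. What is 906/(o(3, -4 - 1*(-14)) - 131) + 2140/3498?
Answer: -21869/3498 ≈ -6.2519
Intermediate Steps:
906/(o(3, -4 - 1*(-14)) - 131) + 2140/3498 = 906/(-1 - 131) + 2140/3498 = 906/(-132) + 2140*(1/3498) = 906*(-1/132) + 1070/1749 = -151/22 + 1070/1749 = -21869/3498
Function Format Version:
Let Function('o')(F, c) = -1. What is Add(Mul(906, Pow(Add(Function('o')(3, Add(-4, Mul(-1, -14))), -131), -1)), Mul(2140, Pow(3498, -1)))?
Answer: Rational(-21869, 3498) ≈ -6.2519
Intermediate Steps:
Add(Mul(906, Pow(Add(Function('o')(3, Add(-4, Mul(-1, -14))), -131), -1)), Mul(2140, Pow(3498, -1))) = Add(Mul(906, Pow(Add(-1, -131), -1)), Mul(2140, Pow(3498, -1))) = Add(Mul(906, Pow(-132, -1)), Mul(2140, Rational(1, 3498))) = Add(Mul(906, Rational(-1, 132)), Rational(1070, 1749)) = Add(Rational(-151, 22), Rational(1070, 1749)) = Rational(-21869, 3498)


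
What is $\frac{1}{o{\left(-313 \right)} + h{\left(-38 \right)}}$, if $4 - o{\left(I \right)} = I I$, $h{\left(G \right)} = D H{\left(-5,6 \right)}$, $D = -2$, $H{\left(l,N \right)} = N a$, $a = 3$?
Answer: $- \frac{1}{98001} \approx -1.0204 \cdot 10^{-5}$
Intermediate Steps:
$H{\left(l,N \right)} = 3 N$ ($H{\left(l,N \right)} = N 3 = 3 N$)
$h{\left(G \right)} = -36$ ($h{\left(G \right)} = - 2 \cdot 3 \cdot 6 = \left(-2\right) 18 = -36$)
$o{\left(I \right)} = 4 - I^{2}$ ($o{\left(I \right)} = 4 - I I = 4 - I^{2}$)
$\frac{1}{o{\left(-313 \right)} + h{\left(-38 \right)}} = \frac{1}{\left(4 - \left(-313\right)^{2}\right) - 36} = \frac{1}{\left(4 - 97969\right) - 36} = \frac{1}{-97965 - 36} = \frac{1}{-98001} = - \frac{1}{98001}$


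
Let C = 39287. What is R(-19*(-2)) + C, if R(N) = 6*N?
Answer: 39515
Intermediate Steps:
R(-19*(-2)) + C = 6*(-19*(-2)) + 39287 = 6*38 + 39287 = 228 + 39287 = 39515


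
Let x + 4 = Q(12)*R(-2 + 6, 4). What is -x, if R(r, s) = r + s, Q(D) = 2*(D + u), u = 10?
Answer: -348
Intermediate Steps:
Q(D) = 20 + 2*D (Q(D) = 2*(D + 10) = 2*(10 + D) = 20 + 2*D)
x = 348 (x = -4 + (20 + 2*12)*((-2 + 6) + 4) = -4 + (20 + 24)*(4 + 4) = -4 + 44*8 = -4 + 352 = 348)
-x = -1*348 = -348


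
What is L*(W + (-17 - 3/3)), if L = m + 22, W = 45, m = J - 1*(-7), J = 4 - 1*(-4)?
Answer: 999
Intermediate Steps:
J = 8 (J = 4 + 4 = 8)
m = 15 (m = 8 - 1*(-7) = 8 + 7 = 15)
L = 37 (L = 15 + 22 = 37)
L*(W + (-17 - 3/3)) = 37*(45 + (-17 - 3/3)) = 37*(45 + (-17 - 1*1)) = 37*(45 + (-17 - 1)) = 37*(45 - 18) = 37*27 = 999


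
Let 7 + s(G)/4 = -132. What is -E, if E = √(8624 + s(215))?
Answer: -2*√2017 ≈ -89.822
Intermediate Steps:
s(G) = -556 (s(G) = -28 + 4*(-132) = -28 - 528 = -556)
E = 2*√2017 (E = √(8624 - 556) = √8068 = 2*√2017 ≈ 89.822)
-E = -2*√2017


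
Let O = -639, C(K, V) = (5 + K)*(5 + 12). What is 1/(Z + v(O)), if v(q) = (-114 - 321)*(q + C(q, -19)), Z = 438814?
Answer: 1/5405209 ≈ 1.8501e-7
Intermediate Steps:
C(K, V) = 85 + 17*K (C(K, V) = (5 + K)*17 = 85 + 17*K)
v(q) = -36975 - 7830*q (v(q) = (-114 - 321)*(q + (85 + 17*q)) = -435*(85 + 18*q) = -36975 - 7830*q)
1/(Z + v(O)) = 1/(438814 + (-36975 - 7830*(-639))) = 1/(438814 + (-36975 + 5003370)) = 1/(438814 + 4966395) = 1/5405209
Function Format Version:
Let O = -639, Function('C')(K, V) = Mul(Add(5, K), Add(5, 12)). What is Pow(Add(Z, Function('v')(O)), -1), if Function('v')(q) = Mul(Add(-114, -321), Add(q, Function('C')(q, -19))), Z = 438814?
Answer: Rational(1, 5405209) ≈ 1.8501e-7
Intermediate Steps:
Function('C')(K, V) = Add(85, Mul(17, K)) (Function('C')(K, V) = Mul(Add(5, K), 17) = Add(85, Mul(17, K)))
Function('v')(q) = Add(-36975, Mul(-7830, q)) (Function('v')(q) = Mul(Add(-114, -321), Add(q, Add(85, Mul(17, q)))) = Mul(-435, Add(85, Mul(18, q))) = Add(-36975, Mul(-7830, q)))
Pow(Add(Z, Function('v')(O)), -1) = Pow(Add(438814, Add(-36975, Mul(-7830, -639))), -1) = Pow(Add(438814, Add(-36975, 5003370)), -1) = Pow(Add(438814, 4966395), -1) = Pow(5405209, -1) = Rational(1, 5405209)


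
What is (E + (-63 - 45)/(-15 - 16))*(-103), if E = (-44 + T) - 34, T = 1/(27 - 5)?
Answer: 5231267/682 ≈ 7670.5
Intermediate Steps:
T = 1/22 ≈ 0.045455
E = -1715/22 (E = (-44 + 1/22) - 34 = -967/22 - 34 = -1715/22 ≈ -77.955)
(E + (-63 - 45)/(-15 - 16))*(-103) = (-1715/22 + (-63 - 45)/(-15 - 16))*(-103) = (-1715/22 - 108/(-31))*(-103) = (-1715/22 - 108*(-1/31))*(-103) = (-1715/22 + 108/31)*(-103) = -50789/682*(-103) = 5231267/682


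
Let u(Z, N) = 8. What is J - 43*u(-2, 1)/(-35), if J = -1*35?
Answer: -881/35 ≈ -25.171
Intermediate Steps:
J = -35
J - 43*u(-2, 1)/(-35) = -35 - 344/(-35) = -35 - 344*(-1)/35 = -35 - 43*(-8/35) = -35 + 344/35 = -881/35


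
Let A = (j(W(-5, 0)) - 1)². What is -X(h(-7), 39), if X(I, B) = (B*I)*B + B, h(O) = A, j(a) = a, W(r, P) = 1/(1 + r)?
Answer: -38649/16 ≈ -2415.6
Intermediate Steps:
A = 25/16 (A = (1/(1 - 5) - 1)² = (1/(-4) - 1)² = (-¼ - 1)² = (-5/4)² = 25/16 ≈ 1.5625)
h(O) = 25/16
X(I, B) = B + I*B² (X(I, B) = I*B² + B = B + I*B²)
-X(h(-7), 39) = -39*(1 + 39*(25/16)) = -39*(1 + 975/16) = -39*991/16 = -1*38649/16 = -38649/16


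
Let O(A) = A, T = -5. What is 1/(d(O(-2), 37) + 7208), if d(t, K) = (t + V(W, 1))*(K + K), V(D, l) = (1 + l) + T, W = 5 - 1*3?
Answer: 1/6838 ≈ 0.00014624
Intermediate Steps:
W = 2 (W = 5 - 3 = 2)
V(D, l) = -4 + l (V(D, l) = (1 + l) - 5 = -4 + l)
d(t, K) = 2*K*(-3 + t) (d(t, K) = (t + (-4 + 1))*(K + K) = (t - 3)*(2*K) = (-3 + t)*(2*K) = 2*K*(-3 + t))
1/(d(O(-2), 37) + 7208) = 1/(2*37*(-3 - 2) + 7208) = 1/(2*37*(-5) + 7208) = 1/(-370 + 7208) = 1/6838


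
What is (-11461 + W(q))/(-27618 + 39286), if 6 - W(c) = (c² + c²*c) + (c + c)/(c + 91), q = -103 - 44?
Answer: 12573815/46672 ≈ 269.41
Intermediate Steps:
q = -147
W(c) = 6 - c² - c³ - 2*c/(91 + c) (W(c) = 6 - ((c² + c²*c) + (c + c)/(c + 91)) = 6 - ((c² + c³) + (2*c)/(91 + c)) = 6 - ((c² + c³) + 2*c/(91 + c)) = 6 - (c² + c³ + 2*c/(91 + c)) = 6 + (-c² - c³ - 2*c/(91 + c)) = 6 - c² - c³ - 2*c/(91 + c))
(-11461 + W(q))/(-27618 + 39286) = (-11461 + (546 - 1*(-147)⁴ - 92*(-147)³ - 91*(-147)² + 4*(-147))/(91 - 147))/(-27618 + 39286) = (-11461 + (546 - 1*466948881 - 92*(-3176523) - 91*21609 - 588)/(-56))/11668 = (-11461 - (546 - 466948881 + 292240116 - 1966419 - 588)/56)*(1/11668) = (-11461 - 1/56*(-176675226))*(1/11668) = (-11461 + 12619659/4)*(1/11668) = (12573815/4)*(1/11668) = 12573815/46672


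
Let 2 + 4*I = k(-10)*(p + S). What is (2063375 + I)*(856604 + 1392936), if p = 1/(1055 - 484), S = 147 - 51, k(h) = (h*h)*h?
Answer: 2619550164383830/571 ≈ 4.5877e+12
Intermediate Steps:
k(h) = h³ (k(h) = h²*h = h³)
S = 96
p = 1/571 ≈ 0.0017513
I = -27409071/1142 (I = -½ + ((-10)³*(1/571 + 96))/4 = -½ + (-1000*54817/571)/4 = -½ + (¼)*(-54817000/571) = -½ - 13704250/571 = -27409071/1142 ≈ -24001.)
(2063375 + I)*(856604 + 1392936) = (2063375 - 27409071/1142)*(856604 + 1392936) = (2328965179/1142)*2249540 = 2619550164383830/571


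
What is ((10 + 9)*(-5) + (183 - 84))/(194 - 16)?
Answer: 2/89 ≈ 0.022472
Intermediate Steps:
((10 + 9)*(-5) + (183 - 84))/(194 - 16) = (19*(-5) + 99)/178 = (-95 + 99)*(1/178) = 4*(1/178) = 2/89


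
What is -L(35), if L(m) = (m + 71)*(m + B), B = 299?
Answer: -35404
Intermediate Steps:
L(m) = (71 + m)*(299 + m) (L(m) = (m + 71)*(m + 299) = (71 + m)*(299 + m))
-L(35) = -(21229 + 35² + 370*35) = -(21229 + 1225 + 12950) = -1*35404 = -35404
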